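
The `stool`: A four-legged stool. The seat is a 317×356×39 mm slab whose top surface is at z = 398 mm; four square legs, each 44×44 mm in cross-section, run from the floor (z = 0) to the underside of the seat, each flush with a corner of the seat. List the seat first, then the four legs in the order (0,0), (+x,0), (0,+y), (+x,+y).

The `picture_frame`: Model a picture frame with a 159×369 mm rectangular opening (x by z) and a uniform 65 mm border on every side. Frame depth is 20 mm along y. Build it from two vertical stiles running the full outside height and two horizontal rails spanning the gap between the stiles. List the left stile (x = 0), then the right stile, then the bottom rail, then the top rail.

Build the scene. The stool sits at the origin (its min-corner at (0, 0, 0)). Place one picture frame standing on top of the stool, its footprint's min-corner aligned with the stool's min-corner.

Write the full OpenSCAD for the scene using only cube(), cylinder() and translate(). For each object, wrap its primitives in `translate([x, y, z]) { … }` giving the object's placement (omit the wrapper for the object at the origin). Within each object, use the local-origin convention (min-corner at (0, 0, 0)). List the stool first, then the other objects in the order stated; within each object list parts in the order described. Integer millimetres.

translate([0, 0, 359]) cube([317, 356, 39]);
cube([44, 44, 359]);
translate([273, 0, 0]) cube([44, 44, 359]);
translate([0, 312, 0]) cube([44, 44, 359]);
translate([273, 312, 0]) cube([44, 44, 359]);
translate([0, 0, 398]) {
  cube([65, 20, 499]);
  translate([224, 0, 0]) cube([65, 20, 499]);
  translate([65, 0, 0]) cube([159, 20, 65]);
  translate([65, 0, 434]) cube([159, 20, 65]);
}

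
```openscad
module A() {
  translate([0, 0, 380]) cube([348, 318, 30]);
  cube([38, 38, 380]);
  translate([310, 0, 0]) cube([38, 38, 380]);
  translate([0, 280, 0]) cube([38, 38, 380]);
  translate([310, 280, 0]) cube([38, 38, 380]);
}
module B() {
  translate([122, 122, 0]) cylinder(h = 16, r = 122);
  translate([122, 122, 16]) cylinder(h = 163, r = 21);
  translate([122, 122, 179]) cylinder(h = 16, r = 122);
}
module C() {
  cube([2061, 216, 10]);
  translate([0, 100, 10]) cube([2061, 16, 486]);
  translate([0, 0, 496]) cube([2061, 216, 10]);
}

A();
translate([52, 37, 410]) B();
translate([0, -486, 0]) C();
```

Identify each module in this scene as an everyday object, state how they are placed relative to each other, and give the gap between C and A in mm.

The I-beam's nearest face is 270 mm from the stool's −y face.

A is a stool. B is a spool. C is an I-beam. The spool is on top of the stool, centred. The I-beam is on the floor beside the stool on its −y side. The gap between the I-beam and the stool is 270 mm.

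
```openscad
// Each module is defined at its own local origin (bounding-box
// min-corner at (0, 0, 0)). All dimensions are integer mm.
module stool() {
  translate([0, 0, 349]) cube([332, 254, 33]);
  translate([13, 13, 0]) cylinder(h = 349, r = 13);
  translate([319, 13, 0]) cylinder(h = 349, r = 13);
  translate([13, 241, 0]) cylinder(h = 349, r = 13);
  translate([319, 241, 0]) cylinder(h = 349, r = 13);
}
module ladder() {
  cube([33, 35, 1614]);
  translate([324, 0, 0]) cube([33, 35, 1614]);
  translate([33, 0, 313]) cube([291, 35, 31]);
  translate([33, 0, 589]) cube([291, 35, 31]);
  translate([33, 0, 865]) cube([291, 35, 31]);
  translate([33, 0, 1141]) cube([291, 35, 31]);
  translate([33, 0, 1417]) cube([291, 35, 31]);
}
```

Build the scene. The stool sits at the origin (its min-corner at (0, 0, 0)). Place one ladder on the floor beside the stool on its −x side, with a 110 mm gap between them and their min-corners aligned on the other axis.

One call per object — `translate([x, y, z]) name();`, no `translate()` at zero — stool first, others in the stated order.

stool();
translate([-467, 0, 0]) ladder();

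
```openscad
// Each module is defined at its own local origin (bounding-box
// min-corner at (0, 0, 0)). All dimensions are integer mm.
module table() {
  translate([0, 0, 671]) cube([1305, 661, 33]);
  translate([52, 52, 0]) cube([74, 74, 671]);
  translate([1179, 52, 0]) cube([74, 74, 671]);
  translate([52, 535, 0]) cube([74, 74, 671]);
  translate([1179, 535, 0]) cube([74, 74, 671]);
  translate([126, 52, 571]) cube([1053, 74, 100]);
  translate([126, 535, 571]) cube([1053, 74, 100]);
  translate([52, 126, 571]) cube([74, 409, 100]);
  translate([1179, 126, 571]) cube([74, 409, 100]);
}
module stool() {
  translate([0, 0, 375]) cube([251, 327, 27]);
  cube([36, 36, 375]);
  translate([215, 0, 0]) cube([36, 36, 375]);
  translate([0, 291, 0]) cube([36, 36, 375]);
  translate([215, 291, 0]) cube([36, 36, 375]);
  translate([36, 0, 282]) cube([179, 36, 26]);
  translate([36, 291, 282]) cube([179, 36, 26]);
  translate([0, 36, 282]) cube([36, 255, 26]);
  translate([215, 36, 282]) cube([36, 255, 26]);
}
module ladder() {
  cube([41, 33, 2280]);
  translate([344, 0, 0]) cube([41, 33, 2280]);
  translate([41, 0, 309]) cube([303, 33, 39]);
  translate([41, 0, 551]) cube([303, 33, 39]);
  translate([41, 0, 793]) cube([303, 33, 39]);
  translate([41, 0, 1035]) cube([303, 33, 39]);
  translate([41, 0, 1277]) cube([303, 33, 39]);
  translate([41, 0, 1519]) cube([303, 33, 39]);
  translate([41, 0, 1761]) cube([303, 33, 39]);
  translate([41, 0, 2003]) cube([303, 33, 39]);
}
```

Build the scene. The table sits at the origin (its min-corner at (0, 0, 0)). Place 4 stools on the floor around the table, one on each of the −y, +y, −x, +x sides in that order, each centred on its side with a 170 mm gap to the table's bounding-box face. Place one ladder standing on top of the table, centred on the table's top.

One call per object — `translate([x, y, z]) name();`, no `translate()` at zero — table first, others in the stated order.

table();
translate([527, -497, 0]) stool();
translate([527, 831, 0]) stool();
translate([-421, 167, 0]) stool();
translate([1475, 167, 0]) stool();
translate([460, 314, 704]) ladder();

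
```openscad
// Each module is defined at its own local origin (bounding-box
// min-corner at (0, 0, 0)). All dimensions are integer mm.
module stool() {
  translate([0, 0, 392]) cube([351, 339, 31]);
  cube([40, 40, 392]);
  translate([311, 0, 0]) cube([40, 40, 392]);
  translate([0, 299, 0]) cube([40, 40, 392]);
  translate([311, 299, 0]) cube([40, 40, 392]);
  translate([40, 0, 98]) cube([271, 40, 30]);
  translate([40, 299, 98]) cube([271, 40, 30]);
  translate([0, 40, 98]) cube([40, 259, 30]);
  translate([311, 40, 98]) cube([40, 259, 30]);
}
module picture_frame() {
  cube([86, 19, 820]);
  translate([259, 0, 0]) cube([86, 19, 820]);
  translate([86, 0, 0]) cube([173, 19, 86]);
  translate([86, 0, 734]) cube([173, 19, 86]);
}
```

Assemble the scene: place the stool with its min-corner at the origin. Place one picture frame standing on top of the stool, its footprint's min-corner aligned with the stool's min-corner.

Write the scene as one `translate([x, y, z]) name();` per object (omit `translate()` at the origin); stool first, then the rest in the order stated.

stool();
translate([0, 0, 423]) picture_frame();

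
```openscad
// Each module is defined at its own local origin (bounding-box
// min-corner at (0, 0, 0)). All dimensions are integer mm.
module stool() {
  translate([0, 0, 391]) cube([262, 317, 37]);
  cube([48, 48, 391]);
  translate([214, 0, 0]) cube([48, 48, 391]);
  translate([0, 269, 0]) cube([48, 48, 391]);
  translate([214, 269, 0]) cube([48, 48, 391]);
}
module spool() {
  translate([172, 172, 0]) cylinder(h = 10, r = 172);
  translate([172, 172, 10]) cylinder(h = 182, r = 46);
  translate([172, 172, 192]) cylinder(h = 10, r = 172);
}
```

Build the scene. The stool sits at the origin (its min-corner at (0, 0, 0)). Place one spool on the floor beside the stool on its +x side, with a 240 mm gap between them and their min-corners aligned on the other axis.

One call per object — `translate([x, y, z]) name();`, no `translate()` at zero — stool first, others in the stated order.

stool();
translate([502, 0, 0]) spool();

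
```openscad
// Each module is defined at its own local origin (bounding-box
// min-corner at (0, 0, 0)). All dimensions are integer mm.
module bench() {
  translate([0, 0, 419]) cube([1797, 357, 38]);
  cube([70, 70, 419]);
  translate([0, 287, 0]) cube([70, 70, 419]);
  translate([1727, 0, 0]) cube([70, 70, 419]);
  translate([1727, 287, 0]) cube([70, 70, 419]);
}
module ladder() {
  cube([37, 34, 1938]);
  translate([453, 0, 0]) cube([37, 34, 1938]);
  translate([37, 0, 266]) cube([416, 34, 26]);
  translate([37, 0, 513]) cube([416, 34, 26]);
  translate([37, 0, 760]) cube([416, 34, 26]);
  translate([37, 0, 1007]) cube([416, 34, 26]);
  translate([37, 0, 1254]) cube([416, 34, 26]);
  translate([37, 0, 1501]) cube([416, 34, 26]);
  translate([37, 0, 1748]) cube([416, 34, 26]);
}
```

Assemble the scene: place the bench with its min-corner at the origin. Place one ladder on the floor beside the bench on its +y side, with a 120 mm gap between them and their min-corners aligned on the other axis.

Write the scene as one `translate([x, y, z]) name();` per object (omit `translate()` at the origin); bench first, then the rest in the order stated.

bench();
translate([0, 477, 0]) ladder();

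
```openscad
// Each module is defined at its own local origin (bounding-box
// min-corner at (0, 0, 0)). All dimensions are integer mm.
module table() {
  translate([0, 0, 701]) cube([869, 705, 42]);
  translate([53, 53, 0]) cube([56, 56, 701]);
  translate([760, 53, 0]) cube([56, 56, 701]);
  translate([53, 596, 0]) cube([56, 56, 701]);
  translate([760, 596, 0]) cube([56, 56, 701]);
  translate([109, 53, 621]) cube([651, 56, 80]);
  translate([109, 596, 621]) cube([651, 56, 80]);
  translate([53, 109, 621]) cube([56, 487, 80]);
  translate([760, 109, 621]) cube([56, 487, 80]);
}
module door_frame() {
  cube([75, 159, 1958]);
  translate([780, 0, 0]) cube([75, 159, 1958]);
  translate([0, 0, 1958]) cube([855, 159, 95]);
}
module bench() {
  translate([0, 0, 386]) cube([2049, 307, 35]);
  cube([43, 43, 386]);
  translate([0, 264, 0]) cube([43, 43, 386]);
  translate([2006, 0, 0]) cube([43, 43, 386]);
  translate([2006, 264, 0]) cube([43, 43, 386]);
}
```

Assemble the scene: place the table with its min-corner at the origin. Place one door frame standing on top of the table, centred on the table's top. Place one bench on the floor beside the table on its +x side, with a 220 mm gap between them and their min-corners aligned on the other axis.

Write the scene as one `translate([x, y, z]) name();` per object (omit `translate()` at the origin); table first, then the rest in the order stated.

table();
translate([7, 273, 743]) door_frame();
translate([1089, 0, 0]) bench();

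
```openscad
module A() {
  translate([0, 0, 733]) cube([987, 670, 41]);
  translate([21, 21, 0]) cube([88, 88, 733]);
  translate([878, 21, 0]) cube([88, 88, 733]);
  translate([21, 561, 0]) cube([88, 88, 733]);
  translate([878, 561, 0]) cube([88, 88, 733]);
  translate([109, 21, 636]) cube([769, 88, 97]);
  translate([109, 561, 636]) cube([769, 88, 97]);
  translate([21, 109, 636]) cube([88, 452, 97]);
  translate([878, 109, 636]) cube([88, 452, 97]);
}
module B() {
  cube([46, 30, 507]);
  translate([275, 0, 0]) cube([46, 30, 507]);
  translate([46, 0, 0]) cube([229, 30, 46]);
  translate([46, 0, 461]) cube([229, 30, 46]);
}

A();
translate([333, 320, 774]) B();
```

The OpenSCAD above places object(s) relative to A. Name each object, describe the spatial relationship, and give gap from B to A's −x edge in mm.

A is a table. B is a picture frame. The picture frame is on top of the table, centred. The gap from the picture frame to the table's −x edge is 333 mm.

The picture frame's min-x is at 333; the table's min-x is 0; gap = 333 mm.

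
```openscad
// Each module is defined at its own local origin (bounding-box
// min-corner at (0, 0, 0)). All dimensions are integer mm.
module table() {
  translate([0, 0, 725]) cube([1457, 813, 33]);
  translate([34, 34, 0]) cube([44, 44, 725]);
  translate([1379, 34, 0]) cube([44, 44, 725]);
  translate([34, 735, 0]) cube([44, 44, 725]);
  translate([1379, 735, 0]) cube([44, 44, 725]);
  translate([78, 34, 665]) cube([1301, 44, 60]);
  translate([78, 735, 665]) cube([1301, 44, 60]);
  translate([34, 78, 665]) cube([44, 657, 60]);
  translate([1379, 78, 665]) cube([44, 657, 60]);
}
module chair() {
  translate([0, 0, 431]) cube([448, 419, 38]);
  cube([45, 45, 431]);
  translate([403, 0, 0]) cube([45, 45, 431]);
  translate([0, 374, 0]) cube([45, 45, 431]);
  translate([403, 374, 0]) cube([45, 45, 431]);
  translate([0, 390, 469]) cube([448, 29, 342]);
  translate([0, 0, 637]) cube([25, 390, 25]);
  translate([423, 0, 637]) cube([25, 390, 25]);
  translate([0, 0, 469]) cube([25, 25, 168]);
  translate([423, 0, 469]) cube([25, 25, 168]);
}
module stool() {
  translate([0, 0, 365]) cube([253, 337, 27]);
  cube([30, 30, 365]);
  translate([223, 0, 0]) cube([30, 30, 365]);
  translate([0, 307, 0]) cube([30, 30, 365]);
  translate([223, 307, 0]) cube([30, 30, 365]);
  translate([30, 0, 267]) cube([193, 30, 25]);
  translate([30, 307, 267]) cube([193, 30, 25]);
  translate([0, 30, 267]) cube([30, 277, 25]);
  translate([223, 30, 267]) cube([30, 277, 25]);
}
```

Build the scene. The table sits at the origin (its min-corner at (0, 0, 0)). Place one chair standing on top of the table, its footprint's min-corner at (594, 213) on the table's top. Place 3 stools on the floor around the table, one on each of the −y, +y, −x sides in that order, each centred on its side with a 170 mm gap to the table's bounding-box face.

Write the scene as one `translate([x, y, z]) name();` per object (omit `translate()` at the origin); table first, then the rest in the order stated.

table();
translate([594, 213, 758]) chair();
translate([602, -507, 0]) stool();
translate([602, 983, 0]) stool();
translate([-423, 238, 0]) stool();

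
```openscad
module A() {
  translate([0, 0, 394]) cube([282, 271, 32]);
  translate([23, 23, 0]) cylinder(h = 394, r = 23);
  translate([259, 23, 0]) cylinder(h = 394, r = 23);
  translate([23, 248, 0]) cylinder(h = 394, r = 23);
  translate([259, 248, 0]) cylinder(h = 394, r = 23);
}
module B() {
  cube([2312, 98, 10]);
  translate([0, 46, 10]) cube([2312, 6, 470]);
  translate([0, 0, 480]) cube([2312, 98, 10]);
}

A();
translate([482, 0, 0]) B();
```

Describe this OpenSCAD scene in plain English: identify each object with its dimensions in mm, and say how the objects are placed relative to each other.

A is a four-legged stool. The seat is a 282×271×32 mm slab whose top surface is at z = 426 mm; four round legs, each 46 mm in diameter, run from the floor (z = 0) to the underside of the seat, each leg's axis is inset half a diameter from the nearest pair of seat edges (so the leg's bounding box is flush with the corner).

B is an I-beam lying along x, 2312 mm long. Overall section height 490 mm. Two flanges 98 mm wide (y) and 10 mm thick, one on the floor and one at the top; a web 6 mm thick runs between them, centred on the flange width.

The I-beam is on the floor beside the stool on its +x side.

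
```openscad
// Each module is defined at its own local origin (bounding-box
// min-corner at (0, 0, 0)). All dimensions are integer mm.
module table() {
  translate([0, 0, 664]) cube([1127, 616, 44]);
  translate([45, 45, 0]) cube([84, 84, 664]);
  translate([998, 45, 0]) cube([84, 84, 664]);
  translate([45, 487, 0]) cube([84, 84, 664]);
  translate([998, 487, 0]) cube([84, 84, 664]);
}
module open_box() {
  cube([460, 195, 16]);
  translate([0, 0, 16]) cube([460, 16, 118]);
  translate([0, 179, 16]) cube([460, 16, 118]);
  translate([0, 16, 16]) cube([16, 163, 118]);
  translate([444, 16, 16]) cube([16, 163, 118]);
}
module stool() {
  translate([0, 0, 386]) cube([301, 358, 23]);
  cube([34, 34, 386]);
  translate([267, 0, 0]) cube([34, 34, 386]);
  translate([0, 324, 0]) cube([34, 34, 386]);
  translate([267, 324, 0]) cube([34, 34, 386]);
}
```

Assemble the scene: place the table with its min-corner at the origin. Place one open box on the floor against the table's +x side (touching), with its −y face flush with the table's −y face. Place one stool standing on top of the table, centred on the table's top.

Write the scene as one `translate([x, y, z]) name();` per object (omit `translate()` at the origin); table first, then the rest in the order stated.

table();
translate([1127, 0, 0]) open_box();
translate([413, 129, 708]) stool();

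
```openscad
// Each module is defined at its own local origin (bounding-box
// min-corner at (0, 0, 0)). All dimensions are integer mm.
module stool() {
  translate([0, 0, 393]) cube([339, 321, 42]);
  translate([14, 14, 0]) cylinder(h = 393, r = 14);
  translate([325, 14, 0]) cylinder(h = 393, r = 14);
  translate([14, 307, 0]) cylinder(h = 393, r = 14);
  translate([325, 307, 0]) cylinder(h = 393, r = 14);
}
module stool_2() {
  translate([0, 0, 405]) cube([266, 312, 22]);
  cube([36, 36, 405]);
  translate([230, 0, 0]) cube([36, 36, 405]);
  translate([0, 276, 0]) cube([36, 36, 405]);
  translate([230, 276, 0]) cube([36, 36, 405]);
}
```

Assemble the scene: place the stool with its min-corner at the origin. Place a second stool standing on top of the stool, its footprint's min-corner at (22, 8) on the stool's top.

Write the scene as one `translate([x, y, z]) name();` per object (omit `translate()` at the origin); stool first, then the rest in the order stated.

stool();
translate([22, 8, 435]) stool_2();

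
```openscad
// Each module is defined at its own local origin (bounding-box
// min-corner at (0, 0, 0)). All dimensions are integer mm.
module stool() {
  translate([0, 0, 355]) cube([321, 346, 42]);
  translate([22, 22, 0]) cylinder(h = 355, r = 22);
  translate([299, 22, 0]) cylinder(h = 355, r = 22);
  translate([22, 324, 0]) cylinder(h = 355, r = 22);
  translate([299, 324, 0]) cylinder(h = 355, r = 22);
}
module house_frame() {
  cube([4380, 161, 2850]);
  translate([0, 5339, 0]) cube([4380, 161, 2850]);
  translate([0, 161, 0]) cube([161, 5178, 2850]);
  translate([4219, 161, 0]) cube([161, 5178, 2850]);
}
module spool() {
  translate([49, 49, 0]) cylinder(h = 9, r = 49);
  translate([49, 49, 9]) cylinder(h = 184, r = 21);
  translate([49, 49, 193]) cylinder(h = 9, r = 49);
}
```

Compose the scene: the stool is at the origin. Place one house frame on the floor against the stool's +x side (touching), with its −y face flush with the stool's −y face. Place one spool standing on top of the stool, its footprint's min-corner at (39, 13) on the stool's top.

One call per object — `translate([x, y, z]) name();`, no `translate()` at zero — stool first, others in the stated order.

stool();
translate([321, 0, 0]) house_frame();
translate([39, 13, 397]) spool();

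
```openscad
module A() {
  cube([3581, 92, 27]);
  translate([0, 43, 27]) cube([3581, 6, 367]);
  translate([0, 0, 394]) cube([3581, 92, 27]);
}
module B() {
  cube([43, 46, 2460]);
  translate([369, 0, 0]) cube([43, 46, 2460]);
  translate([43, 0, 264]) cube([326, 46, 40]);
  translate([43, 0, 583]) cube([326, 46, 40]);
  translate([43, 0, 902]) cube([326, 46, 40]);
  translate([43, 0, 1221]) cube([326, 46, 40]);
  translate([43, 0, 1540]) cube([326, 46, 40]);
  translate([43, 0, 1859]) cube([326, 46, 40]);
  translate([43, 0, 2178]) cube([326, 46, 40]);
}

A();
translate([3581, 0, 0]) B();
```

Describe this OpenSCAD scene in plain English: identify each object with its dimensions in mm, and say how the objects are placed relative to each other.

A is an I-beam lying along x, 3581 mm long. Overall section height 421 mm. Two flanges 92 mm wide (y) and 27 mm thick, one on the floor and one at the top; a web 6 mm thick runs between them, centred on the flange width.

B is a wooden ladder with two side rails of 43×46 mm section and 2460 mm height, set 412 mm apart overall. Between them run 7 rectangular rungs (46 mm deep, 40 mm thick), front faces flush with the rails' −y face. The bottom of the first rung is 264 mm above the floor and each subsequent rung is 319 mm higher than the one below.

The ladder is against the I-beam's +x side, with their −y faces flush.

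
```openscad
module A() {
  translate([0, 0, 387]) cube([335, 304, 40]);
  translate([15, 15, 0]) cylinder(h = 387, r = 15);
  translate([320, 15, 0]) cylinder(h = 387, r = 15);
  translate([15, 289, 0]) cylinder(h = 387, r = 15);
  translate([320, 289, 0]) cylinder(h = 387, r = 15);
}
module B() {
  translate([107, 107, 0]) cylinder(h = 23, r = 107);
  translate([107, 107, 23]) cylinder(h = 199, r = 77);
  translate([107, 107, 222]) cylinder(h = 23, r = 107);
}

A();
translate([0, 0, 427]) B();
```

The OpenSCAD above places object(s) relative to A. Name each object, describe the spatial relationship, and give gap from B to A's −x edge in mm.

The spool's min-x is at 0; the stool's min-x is 0; gap = 0 mm.

A is a stool. B is a spool. The spool is on top of the stool. The gap from the spool to the stool's −x edge is 0 mm.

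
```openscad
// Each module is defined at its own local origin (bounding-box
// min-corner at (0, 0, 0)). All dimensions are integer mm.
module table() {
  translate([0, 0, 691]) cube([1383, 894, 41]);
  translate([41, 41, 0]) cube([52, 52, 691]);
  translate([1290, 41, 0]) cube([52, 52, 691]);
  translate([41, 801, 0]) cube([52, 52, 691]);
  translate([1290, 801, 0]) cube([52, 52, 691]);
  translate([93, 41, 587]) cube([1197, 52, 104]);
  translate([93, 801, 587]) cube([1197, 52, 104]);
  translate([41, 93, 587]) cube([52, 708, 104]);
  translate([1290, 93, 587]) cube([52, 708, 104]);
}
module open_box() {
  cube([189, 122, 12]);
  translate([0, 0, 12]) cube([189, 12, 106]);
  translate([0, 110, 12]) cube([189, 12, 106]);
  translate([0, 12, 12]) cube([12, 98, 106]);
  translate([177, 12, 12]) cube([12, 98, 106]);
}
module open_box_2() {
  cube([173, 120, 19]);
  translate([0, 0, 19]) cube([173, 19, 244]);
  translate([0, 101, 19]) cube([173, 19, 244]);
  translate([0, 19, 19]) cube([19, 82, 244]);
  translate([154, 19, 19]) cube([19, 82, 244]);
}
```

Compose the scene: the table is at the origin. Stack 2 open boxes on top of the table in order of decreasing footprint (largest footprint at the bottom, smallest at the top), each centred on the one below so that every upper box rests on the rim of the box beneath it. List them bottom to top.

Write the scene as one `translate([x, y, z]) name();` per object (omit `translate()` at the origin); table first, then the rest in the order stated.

table();
translate([597, 386, 732]) open_box();
translate([605, 387, 850]) open_box_2();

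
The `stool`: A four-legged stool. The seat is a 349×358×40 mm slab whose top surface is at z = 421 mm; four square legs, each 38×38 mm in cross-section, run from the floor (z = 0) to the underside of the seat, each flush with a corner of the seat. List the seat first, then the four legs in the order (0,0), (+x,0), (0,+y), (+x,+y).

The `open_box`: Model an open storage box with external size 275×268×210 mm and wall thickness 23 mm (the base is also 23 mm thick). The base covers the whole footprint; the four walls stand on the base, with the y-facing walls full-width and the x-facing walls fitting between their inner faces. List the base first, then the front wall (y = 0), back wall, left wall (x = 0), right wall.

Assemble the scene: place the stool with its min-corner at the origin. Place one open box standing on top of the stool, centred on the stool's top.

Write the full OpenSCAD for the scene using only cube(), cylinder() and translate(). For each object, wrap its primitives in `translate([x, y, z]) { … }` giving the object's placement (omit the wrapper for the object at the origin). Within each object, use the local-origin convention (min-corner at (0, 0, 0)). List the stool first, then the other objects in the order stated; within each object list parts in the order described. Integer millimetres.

translate([0, 0, 381]) cube([349, 358, 40]);
cube([38, 38, 381]);
translate([311, 0, 0]) cube([38, 38, 381]);
translate([0, 320, 0]) cube([38, 38, 381]);
translate([311, 320, 0]) cube([38, 38, 381]);
translate([37, 45, 421]) {
  cube([275, 268, 23]);
  translate([0, 0, 23]) cube([275, 23, 187]);
  translate([0, 245, 23]) cube([275, 23, 187]);
  translate([0, 23, 23]) cube([23, 222, 187]);
  translate([252, 23, 23]) cube([23, 222, 187]);
}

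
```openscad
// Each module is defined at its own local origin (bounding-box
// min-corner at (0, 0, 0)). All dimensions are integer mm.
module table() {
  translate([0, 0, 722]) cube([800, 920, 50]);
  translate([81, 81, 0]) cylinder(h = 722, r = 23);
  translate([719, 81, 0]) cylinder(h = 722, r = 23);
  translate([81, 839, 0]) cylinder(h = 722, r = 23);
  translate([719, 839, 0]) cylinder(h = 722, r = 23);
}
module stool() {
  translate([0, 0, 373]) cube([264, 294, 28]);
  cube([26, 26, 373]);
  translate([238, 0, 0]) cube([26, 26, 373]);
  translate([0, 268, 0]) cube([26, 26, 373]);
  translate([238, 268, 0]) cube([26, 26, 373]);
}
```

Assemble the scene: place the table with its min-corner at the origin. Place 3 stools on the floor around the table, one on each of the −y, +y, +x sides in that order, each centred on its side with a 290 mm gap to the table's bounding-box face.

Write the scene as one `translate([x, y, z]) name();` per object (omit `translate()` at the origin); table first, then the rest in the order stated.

table();
translate([268, -584, 0]) stool();
translate([268, 1210, 0]) stool();
translate([1090, 313, 0]) stool();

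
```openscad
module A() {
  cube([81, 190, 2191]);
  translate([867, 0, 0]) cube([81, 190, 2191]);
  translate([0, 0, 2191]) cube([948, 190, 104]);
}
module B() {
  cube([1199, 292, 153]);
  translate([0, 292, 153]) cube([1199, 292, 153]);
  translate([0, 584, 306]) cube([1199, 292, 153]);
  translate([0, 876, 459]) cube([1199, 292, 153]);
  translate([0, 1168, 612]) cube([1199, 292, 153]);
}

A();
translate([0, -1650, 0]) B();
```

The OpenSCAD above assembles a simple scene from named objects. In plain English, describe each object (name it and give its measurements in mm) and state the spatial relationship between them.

A is a door frame. The clear opening is 786 mm wide and 2191 mm high. Two 81 mm wide jambs, 190 mm deep, stand either side of the opening from the floor to the top of the opening. A 104 mm thick head sits across the top of both jambs, spanning the full outside width of the frame.

B is a run of 5 identical solid stair steps. Each tread is 1199×292 mm and each step block is 153 mm high. Step 1 rests on the floor; step k is offset from step 1 by (k−1)×292 mm in y and (k−1)×153 mm in z.

The staircase is on the floor beside the door frame on its −y side.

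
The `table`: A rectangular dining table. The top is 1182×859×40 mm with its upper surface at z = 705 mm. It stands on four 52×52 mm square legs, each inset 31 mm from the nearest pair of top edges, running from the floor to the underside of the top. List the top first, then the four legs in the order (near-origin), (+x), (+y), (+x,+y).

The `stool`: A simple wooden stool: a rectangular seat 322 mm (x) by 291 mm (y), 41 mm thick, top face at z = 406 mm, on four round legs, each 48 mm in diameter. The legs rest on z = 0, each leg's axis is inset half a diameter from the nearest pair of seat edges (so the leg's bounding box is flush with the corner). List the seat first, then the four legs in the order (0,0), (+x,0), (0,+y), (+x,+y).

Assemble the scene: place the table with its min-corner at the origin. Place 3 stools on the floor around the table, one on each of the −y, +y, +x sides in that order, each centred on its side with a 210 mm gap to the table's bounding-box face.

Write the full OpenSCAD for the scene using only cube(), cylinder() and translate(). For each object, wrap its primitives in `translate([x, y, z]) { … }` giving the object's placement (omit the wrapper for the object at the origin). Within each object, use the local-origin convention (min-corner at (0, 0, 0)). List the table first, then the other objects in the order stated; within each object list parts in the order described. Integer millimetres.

translate([0, 0, 665]) cube([1182, 859, 40]);
translate([31, 31, 0]) cube([52, 52, 665]);
translate([1099, 31, 0]) cube([52, 52, 665]);
translate([31, 776, 0]) cube([52, 52, 665]);
translate([1099, 776, 0]) cube([52, 52, 665]);
translate([430, -501, 0]) {
  translate([0, 0, 365]) cube([322, 291, 41]);
  translate([24, 24, 0]) cylinder(h = 365, r = 24);
  translate([298, 24, 0]) cylinder(h = 365, r = 24);
  translate([24, 267, 0]) cylinder(h = 365, r = 24);
  translate([298, 267, 0]) cylinder(h = 365, r = 24);
}
translate([430, 1069, 0]) {
  translate([0, 0, 365]) cube([322, 291, 41]);
  translate([24, 24, 0]) cylinder(h = 365, r = 24);
  translate([298, 24, 0]) cylinder(h = 365, r = 24);
  translate([24, 267, 0]) cylinder(h = 365, r = 24);
  translate([298, 267, 0]) cylinder(h = 365, r = 24);
}
translate([1392, 284, 0]) {
  translate([0, 0, 365]) cube([322, 291, 41]);
  translate([24, 24, 0]) cylinder(h = 365, r = 24);
  translate([298, 24, 0]) cylinder(h = 365, r = 24);
  translate([24, 267, 0]) cylinder(h = 365, r = 24);
  translate([298, 267, 0]) cylinder(h = 365, r = 24);
}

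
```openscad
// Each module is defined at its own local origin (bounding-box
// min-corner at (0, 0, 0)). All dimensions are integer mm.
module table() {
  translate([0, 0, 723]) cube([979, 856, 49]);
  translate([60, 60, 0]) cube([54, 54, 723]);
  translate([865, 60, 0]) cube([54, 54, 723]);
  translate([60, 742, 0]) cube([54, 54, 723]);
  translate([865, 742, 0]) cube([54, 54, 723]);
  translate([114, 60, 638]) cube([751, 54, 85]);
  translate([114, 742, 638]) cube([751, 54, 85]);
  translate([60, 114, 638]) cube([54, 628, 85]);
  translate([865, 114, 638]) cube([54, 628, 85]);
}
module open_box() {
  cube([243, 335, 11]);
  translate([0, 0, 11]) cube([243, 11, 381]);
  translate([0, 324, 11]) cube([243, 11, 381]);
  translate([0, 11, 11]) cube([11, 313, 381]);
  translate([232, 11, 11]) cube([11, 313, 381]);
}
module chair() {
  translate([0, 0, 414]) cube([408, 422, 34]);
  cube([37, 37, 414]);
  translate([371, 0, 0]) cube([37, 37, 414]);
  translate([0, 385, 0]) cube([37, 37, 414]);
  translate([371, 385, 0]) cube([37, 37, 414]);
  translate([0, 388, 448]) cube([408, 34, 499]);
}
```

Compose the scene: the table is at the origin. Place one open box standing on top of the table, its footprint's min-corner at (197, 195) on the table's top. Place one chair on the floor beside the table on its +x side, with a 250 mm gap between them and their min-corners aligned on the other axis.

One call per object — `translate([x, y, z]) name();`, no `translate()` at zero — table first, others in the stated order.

table();
translate([197, 195, 772]) open_box();
translate([1229, 0, 0]) chair();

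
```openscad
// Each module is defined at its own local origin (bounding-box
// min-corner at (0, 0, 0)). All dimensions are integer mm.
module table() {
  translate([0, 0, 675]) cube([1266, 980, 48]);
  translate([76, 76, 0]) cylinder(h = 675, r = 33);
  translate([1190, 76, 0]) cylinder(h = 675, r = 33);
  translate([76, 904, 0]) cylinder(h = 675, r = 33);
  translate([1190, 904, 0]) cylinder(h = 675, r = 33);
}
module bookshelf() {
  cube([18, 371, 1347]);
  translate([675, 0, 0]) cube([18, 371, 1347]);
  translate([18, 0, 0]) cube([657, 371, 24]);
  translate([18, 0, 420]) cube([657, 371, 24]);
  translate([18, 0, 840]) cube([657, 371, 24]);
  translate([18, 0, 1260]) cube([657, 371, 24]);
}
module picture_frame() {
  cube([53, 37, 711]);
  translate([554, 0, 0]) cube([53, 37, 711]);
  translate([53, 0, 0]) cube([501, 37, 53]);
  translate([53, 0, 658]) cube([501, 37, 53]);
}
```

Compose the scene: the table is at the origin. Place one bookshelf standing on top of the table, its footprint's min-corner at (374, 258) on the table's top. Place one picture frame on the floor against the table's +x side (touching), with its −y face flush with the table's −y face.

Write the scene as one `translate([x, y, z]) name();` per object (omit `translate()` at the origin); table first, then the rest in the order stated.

table();
translate([374, 258, 723]) bookshelf();
translate([1266, 0, 0]) picture_frame();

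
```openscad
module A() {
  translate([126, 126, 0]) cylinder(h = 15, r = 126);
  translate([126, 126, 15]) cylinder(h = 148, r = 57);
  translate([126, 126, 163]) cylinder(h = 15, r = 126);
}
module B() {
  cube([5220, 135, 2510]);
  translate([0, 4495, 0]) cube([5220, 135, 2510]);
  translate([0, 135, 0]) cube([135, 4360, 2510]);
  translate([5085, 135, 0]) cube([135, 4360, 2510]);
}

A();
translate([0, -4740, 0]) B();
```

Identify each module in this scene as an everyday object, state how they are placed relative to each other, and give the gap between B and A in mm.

A is a spool. B is a house frame. The house frame is on the floor beside the spool on its −y side. The gap between the house frame and the spool is 110 mm.

The house frame's nearest face is 110 mm from the spool's −y face.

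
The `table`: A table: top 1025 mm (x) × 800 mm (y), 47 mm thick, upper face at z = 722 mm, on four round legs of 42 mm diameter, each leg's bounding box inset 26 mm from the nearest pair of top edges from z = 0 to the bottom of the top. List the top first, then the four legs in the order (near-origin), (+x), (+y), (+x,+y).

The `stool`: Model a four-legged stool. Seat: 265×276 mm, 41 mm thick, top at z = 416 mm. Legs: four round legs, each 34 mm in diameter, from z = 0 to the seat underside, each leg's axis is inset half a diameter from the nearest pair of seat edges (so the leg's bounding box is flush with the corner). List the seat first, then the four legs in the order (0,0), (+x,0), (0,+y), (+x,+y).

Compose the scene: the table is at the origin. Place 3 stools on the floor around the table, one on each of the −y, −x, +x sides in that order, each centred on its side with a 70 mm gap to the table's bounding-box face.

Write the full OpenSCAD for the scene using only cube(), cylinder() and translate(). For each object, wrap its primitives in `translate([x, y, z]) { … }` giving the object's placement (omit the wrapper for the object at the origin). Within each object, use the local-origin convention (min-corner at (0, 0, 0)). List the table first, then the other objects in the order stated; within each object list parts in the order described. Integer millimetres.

translate([0, 0, 675]) cube([1025, 800, 47]);
translate([47, 47, 0]) cylinder(h = 675, r = 21);
translate([978, 47, 0]) cylinder(h = 675, r = 21);
translate([47, 753, 0]) cylinder(h = 675, r = 21);
translate([978, 753, 0]) cylinder(h = 675, r = 21);
translate([380, -346, 0]) {
  translate([0, 0, 375]) cube([265, 276, 41]);
  translate([17, 17, 0]) cylinder(h = 375, r = 17);
  translate([248, 17, 0]) cylinder(h = 375, r = 17);
  translate([17, 259, 0]) cylinder(h = 375, r = 17);
  translate([248, 259, 0]) cylinder(h = 375, r = 17);
}
translate([-335, 262, 0]) {
  translate([0, 0, 375]) cube([265, 276, 41]);
  translate([17, 17, 0]) cylinder(h = 375, r = 17);
  translate([248, 17, 0]) cylinder(h = 375, r = 17);
  translate([17, 259, 0]) cylinder(h = 375, r = 17);
  translate([248, 259, 0]) cylinder(h = 375, r = 17);
}
translate([1095, 262, 0]) {
  translate([0, 0, 375]) cube([265, 276, 41]);
  translate([17, 17, 0]) cylinder(h = 375, r = 17);
  translate([248, 17, 0]) cylinder(h = 375, r = 17);
  translate([17, 259, 0]) cylinder(h = 375, r = 17);
  translate([248, 259, 0]) cylinder(h = 375, r = 17);
}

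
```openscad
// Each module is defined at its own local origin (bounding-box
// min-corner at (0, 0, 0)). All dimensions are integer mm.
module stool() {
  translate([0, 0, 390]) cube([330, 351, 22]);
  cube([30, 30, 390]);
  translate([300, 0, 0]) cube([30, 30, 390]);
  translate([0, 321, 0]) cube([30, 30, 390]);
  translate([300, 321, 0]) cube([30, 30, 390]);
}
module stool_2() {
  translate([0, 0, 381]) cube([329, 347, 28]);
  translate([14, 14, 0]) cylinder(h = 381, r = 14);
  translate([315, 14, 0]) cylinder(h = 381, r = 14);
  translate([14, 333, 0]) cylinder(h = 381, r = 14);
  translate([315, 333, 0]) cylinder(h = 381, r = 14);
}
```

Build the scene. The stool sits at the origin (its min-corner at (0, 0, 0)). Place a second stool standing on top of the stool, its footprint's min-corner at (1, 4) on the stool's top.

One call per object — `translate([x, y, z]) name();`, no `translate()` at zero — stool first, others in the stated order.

stool();
translate([1, 4, 412]) stool_2();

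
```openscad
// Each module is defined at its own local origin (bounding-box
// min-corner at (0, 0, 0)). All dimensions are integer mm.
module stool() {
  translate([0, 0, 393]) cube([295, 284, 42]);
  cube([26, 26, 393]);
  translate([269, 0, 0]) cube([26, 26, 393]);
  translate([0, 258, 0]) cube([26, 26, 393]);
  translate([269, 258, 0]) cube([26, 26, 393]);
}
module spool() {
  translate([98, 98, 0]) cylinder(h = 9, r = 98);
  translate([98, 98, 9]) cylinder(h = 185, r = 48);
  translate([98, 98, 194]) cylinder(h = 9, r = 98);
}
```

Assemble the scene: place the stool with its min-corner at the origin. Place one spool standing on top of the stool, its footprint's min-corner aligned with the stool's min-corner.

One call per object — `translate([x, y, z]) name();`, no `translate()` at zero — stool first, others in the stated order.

stool();
translate([0, 0, 435]) spool();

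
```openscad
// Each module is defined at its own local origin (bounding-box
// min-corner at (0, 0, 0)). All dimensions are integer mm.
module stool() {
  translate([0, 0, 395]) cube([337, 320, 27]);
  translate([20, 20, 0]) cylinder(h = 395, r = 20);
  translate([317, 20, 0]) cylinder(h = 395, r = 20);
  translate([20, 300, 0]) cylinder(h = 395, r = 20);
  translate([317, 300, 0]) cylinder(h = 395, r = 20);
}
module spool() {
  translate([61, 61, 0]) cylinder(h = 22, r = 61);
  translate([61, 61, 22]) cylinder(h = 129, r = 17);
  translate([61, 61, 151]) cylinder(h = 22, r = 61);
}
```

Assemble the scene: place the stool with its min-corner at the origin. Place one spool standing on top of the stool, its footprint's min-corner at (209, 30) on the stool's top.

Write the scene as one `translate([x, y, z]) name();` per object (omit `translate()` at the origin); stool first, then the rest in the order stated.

stool();
translate([209, 30, 422]) spool();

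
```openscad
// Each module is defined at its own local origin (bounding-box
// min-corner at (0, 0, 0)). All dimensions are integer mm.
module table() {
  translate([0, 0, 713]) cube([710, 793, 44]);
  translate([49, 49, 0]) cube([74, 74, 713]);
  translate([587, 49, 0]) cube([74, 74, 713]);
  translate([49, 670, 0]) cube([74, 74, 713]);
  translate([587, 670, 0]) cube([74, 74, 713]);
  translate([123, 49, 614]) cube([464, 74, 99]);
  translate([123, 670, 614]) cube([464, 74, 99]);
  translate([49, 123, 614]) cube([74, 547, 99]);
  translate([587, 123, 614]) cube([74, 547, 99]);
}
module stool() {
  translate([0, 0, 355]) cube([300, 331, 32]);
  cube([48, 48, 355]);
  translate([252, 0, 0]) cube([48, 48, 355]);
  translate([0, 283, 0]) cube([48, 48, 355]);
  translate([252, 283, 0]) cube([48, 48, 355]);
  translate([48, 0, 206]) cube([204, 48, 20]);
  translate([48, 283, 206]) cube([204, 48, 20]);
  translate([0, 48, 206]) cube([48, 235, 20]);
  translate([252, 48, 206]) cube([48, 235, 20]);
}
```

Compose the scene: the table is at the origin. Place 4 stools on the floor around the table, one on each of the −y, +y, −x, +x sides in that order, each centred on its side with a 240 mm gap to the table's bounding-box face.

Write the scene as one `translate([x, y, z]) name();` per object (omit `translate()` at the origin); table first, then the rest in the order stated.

table();
translate([205, -571, 0]) stool();
translate([205, 1033, 0]) stool();
translate([-540, 231, 0]) stool();
translate([950, 231, 0]) stool();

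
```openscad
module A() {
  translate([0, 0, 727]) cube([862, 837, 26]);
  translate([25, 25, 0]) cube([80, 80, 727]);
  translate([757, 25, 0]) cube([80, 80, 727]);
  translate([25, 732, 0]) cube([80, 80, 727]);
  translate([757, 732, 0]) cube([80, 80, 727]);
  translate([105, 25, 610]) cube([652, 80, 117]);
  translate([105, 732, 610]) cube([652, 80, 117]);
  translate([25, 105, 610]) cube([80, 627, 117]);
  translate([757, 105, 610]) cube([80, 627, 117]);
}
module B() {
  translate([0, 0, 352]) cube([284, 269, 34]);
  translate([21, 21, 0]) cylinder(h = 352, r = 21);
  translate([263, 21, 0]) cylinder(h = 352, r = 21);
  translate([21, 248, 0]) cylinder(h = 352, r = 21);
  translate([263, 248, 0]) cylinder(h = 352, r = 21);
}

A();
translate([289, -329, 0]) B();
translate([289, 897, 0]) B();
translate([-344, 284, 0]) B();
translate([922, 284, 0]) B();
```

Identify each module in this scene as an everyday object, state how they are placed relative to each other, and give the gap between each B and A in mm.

Each stool's nearest face is 60 mm from the table's bounding box.

A is a table. B is a stool. Four stools sit around the table at the −y, +y, −x, +x sides. The gap between each stool and the table is 60 mm.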